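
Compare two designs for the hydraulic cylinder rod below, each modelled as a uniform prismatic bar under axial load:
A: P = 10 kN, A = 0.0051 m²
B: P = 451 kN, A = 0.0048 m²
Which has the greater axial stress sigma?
Model: a uniform prismatic bar under axial load, so sigma = P / A (SI units).
  A: sigma = 10000 / 0.0051 = 1.961 × 10⁶ Pa = 1.961 MPa
  B: sigma = 451000 / 0.0048 = 9.396 × 10⁷ Pa = 93.96 MPa
93.96 MPa > 1.961 MPa, so B is larger.
Final answer: B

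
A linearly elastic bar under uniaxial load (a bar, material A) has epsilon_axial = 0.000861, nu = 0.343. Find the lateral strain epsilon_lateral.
Model: a linearly elastic bar under uniaxial load, so epsilon_lateral = -nu·epsilon_axial.
Substitute:
  epsilon_lateral = -(0.343 × 0.000861)
  epsilon_lateral = -0.0002953
Final answer: epsilon_lateral = -0.0002953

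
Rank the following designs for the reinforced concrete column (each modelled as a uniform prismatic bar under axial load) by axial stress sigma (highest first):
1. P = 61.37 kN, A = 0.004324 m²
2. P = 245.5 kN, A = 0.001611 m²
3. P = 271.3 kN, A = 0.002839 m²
Model: a uniform prismatic bar under axial load, so sigma = P / A (SI units).
  Case 1: sigma = 61370 / 0.004324 = 1.419 × 10⁷ Pa = 14.19 MPa
  Case 2: sigma = 245500 / 0.001611 = 1.524 × 10⁸ Pa = 152.4 MPa
  Case 3: sigma = 271300 / 0.002839 = 9.556 × 10⁷ Pa = 95.56 MPa
Ordering: 152.4 MPa (case 2) > 95.56 MPa (case 3) > 14.19 MPa (case 1)
Final answer: 2, 3, 1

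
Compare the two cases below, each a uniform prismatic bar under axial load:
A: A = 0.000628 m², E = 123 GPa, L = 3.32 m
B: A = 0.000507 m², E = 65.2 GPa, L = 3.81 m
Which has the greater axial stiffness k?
Model: a uniform prismatic bar under axial load, so k = (A·E) / L (SI units).
  A: k = (0.000628 × (1.23 × 10¹¹)) / 3.32 = 2.327 × 10⁷ N/m = 23.27 MN/m
  B: k = (0.000507 × (6.52 × 10¹⁰)) / 3.81 = 8.676 × 10⁶ N/m = 8.676 MN/m
23.27 MN/m > 8.676 MN/m, so A is larger.
Final answer: A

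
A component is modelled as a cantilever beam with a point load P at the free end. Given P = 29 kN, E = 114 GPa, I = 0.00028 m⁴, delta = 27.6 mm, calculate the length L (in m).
Model: a cantilever beam with a point load P at the free end, so delta = (P·L^3) / (3·E·I).
Solve for L: L = ((3·delta·E·I) / P)^(1/3).
Convert to SI units:
  P = 29 kN = 29000 N
  E = 114 GPa = 1.14 × 10¹¹ Pa
  delta = 27.6 mm = 0.0276 m
Substitute:
  L = ((3 × 0.0276 × (1.14 × 10¹¹) × 0.00028) / 29000)^(1/3)
  L = 4.5 m
Final answer: L = 4.5 m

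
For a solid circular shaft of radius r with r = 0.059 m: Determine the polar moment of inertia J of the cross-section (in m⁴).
Model: a solid circular shaft of radius r, so J = (π·r^4) / 2.
Substitute:
  J = (π × 0.059^4) / 2
  J = 1.903 × 10⁻⁵ m⁴
Final answer: J = 1.903 × 10⁻⁵ m⁴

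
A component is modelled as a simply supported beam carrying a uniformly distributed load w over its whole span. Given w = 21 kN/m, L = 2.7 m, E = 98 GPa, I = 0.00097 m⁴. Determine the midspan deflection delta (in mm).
Model: a simply supported beam carrying a uniformly distributed load w over its whole span, so delta = (5·w·L^4) / (384·E·I).
Convert to SI units:
  w = 21 kN/m = 21000 N/m
  E = 98 GPa = 9.8 × 10¹⁰ Pa
Substitute:
  delta = (5 × 21000 × 2.7^4) / (384 × (9.8 × 10¹⁰) × 0.00097)
  delta = 0.0001529 m
Convert: delta = 0.0001529 m = 0.1529 mm
Final answer: delta = 0.1529 mm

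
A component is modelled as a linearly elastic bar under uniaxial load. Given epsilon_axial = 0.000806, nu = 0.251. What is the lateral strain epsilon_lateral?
Model: a linearly elastic bar under uniaxial load, so epsilon_lateral = -nu·epsilon_axial.
Substitute:
  epsilon_lateral = -(0.251 × 0.000806)
  epsilon_lateral = -0.0002023
Final answer: epsilon_lateral = -0.0002023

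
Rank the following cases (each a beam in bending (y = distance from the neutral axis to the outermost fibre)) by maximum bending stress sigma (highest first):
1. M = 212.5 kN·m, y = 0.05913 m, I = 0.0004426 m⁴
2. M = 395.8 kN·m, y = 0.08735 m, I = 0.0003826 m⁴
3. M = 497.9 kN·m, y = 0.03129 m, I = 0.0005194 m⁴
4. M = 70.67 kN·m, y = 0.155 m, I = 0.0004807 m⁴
Model: a beam in bending (y = distance from the neutral axis to the outermost fibre), so sigma = (M·y) / I (SI units).
  Case 1: sigma = (212500 × 0.05913) / 0.0004426 = 2.839 × 10⁷ Pa = 28.39 MPa
  Case 2: sigma = (395800 × 0.08735) / 0.0003826 = 9.036 × 10⁷ Pa = 90.36 MPa
  Case 3: sigma = (497900 × 0.03129) / 0.0005194 = 2.999 × 10⁷ Pa = 29.99 MPa
  Case 4: sigma = (70670 × 0.155) / 0.0004807 = 2.279 × 10⁷ Pa = 22.79 MPa
Ordering: 90.36 MPa (case 2) > 29.99 MPa (case 3) > 28.39 MPa (case 1) > 22.79 MPa (case 4)
Final answer: 2, 3, 1, 4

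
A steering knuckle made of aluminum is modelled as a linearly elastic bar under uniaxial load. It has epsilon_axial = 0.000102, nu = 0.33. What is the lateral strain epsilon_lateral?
Model: a linearly elastic bar under uniaxial load, so epsilon_lateral = -nu·epsilon_axial.
Substitute:
  epsilon_lateral = -(0.33 × 0.000102)
  epsilon_lateral = -3.366 × 10⁻⁵
Final answer: epsilon_lateral = -3.366 × 10⁻⁵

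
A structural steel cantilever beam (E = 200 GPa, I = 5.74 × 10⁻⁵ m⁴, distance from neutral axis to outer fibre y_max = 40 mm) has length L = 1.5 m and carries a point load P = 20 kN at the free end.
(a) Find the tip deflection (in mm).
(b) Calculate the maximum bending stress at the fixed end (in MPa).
(a) Tip deflection of a cantilever with an end point load: δ = P·L^3 / (3·E·I). Convert P = 20 kN = 20000 N, E = 200 GPa = 2 × 10¹¹ Pa.
  δ = (20000 × 1.5^3) / (3 × (2 × 10¹¹) × (5.74 × 10⁻⁵)) = 0.00196 m = 1.96 mm
(b) Maximum bending moment at the fixed end: M = P·L = 20000 × 1.5 = 30000 N·m. Convert y_max = 40 mm = 0.04 m.
  σ = M·y_max / I = (30000 × 0.04) / (5.74 × 10⁻⁵) = 2.091 × 10⁷ Pa = 20.91 MPa
Final answer: (a) δ = 1.96 mm, (b) σ = 20.91 MPa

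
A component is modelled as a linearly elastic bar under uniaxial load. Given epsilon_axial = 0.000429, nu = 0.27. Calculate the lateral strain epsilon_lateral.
Model: a linearly elastic bar under uniaxial load, so epsilon_lateral = -nu·epsilon_axial.
Substitute:
  epsilon_lateral = -(0.27 × 0.000429)
  epsilon_lateral = -0.0001158
Final answer: epsilon_lateral = -0.0001158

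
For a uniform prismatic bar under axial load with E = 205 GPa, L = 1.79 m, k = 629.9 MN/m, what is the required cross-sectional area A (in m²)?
Model: a uniform prismatic bar under axial load, so k = (A·E) / L.
Solve for A: A = (k·L) / E.
Convert to SI units:
  E = 205 GPa = 2.05 × 10¹¹ Pa
  k = 629.9 MN/m = 6.299 × 10⁸ N/m
Substitute:
  A = ((6.299 × 10⁸) × 1.79) / (2.05 × 10¹¹)
  A = 0.0055 m²
Final answer: A = 0.0055 m²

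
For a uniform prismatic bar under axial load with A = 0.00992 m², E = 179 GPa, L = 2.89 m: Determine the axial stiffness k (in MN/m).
Model: a uniform prismatic bar under axial load, so k = (A·E) / L.
Convert to SI units:
  E = 179 GPa = 1.79 × 10¹¹ Pa
Substitute:
  k = (0.00992 × (1.79 × 10¹¹)) / 2.89
  k = 6.144 × 10⁸ N/m
Convert: k = 6.144 × 10⁸ N/m = 614.4 MN/m
Final answer: k = 614.4 MN/m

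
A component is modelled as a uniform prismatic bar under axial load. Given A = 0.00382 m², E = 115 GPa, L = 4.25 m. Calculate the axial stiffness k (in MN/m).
Model: a uniform prismatic bar under axial load, so k = (A·E) / L.
Convert to SI units:
  E = 115 GPa = 1.15 × 10¹¹ Pa
Substitute:
  k = (0.00382 × (1.15 × 10¹¹)) / 4.25
  k = 1.034 × 10⁸ N/m
Convert: k = 1.034 × 10⁸ N/m = 103.4 MN/m
Final answer: k = 103.4 MN/m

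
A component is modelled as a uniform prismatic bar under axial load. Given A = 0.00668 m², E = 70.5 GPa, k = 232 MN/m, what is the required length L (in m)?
Model: a uniform prismatic bar under axial load, so k = (A·E) / L.
Solve for L: L = (A·E) / k.
Convert to SI units:
  E = 70.5 GPa = 7.05 × 10¹⁰ Pa
  k = 232 MN/m = 2.32 × 10⁸ N/m
Substitute:
  L = (0.00668 × (7.05 × 10¹⁰)) / (2.32 × 10⁸)
  L = 2.03 m
Final answer: L = 2.03 m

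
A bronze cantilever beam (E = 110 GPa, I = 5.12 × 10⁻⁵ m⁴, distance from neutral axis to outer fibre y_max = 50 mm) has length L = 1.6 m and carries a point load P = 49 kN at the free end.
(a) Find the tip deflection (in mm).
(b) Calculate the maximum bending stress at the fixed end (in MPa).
(a) Tip deflection of a cantilever with an end point load: δ = P·L^3 / (3·E·I). Convert P = 49 kN = 49000 N, E = 110 GPa = 1.1 × 10¹¹ Pa.
  δ = (49000 × 1.6^3) / (3 × (1.1 × 10¹¹) × (5.12 × 10⁻⁵)) = 0.01188 m = 11.88 mm
(b) Maximum bending moment at the fixed end: M = P·L = 49000 × 1.6 = 78400 N·m. Convert y_max = 50 mm = 0.05 m.
  σ = M·y_max / I = (78400 × 0.05) / (5.12 × 10⁻⁵) = 7.656 × 10⁷ Pa = 76.56 MPa
Final answer: (a) δ = 11.88 mm, (b) σ = 76.56 MPa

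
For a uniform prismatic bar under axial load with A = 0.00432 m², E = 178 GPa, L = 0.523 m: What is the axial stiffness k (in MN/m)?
Model: a uniform prismatic bar under axial load, so k = (A·E) / L.
Convert to SI units:
  E = 178 GPa = 1.78 × 10¹¹ Pa
Substitute:
  k = (0.00432 × (1.78 × 10¹¹)) / 0.523
  k = 1.47 × 10⁹ N/m
Convert: k = 1.47 × 10⁹ N/m = 1470 MN/m
Final answer: k = 1470 MN/m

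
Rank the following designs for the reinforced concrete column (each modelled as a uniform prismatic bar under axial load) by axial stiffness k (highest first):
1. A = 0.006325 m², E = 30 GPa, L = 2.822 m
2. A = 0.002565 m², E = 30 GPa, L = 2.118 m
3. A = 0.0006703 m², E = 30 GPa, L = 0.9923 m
Model: a uniform prismatic bar under axial load, so k = (A·E) / L (SI units).
  Case 1: k = (0.006325 × (3 × 10¹⁰)) / 2.822 = 6.724 × 10⁷ N/m = 67.24 MN/m
  Case 2: k = (0.002565 × (3 × 10¹⁰)) / 2.118 = 3.633 × 10⁷ N/m = 36.33 MN/m
  Case 3: k = (0.0006703 × (3 × 10¹⁰)) / 0.9923 = 2.027 × 10⁷ N/m = 20.27 MN/m
Ordering: 67.24 MN/m (case 1) > 36.33 MN/m (case 2) > 20.27 MN/m (case 3)
Final answer: 1, 2, 3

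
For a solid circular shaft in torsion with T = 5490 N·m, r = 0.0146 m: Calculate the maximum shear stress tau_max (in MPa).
Model: a solid circular shaft in torsion, so tau_max = (2·T) / (π·r^3).
Substitute:
  tau_max = (2 × 5490) / (π × 0.0146^3)
  tau_max = 1.123 × 10⁹ Pa
Convert: tau_max = 1.123 × 10⁹ Pa = 1123 MPa
Final answer: tau_max = 1123 MPa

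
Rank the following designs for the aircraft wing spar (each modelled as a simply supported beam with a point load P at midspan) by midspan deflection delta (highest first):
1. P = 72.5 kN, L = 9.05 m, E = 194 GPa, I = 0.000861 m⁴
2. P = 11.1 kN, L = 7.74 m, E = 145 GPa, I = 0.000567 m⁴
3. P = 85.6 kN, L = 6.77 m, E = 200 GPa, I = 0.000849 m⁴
Model: a simply supported beam with a point load P at midspan, so delta = (P·L^3) / (48·E·I) (SI units).
  Case 1: delta = (72500 × 9.05^3) / (48 × (1.94 × 10¹¹) × 0.000861) = 0.006703 m = 6.703 mm
  Case 2: delta = (11100 × 7.74^3) / (48 × (1.45 × 10¹¹) × 0.000567) = 0.001304 m = 1.304 mm
  Case 3: delta = (85600 × 6.77^3) / (48 × (2 × 10¹¹) × 0.000849) = 0.003259 m = 3.259 mm
Ordering: 6.703 mm (case 1) > 3.259 mm (case 3) > 1.304 mm (case 2)
Final answer: 1, 3, 2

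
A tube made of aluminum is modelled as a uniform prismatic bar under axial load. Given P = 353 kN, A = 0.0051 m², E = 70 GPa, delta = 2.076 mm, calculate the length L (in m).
Model: a uniform prismatic bar under axial load, so delta = (P·L) / (A·E).
Solve for L: L = (delta·A·E) / P.
Convert to SI units:
  P = 353 kN = 353000 N
  E = 70 GPa = 7 × 10¹⁰ Pa
  delta = 2.076 mm = 0.002076 m
Substitute:
  L = (0.002076 × 0.0051 × (7 × 10¹⁰)) / 353000
  L = 2.1 m
Final answer: L = 2.1 m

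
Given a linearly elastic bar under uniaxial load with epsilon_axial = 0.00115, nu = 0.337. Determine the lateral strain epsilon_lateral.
Model: a linearly elastic bar under uniaxial load, so epsilon_lateral = -nu·epsilon_axial.
Substitute:
  epsilon_lateral = -(0.337 × 0.00115)
  epsilon_lateral = -0.0003876
Final answer: epsilon_lateral = -0.0003876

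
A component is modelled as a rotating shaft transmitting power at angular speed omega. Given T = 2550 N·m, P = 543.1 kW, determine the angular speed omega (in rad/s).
Model: a rotating shaft transmitting power at angular speed omega, so P = T·omega.
Solve for omega: omega = P / T.
Convert to SI units:
  P = 543.1 kW = 543100 W
Substitute:
  omega = 543100 / 2550
  omega = 213 rad/s
Final answer: omega = 213 rad/s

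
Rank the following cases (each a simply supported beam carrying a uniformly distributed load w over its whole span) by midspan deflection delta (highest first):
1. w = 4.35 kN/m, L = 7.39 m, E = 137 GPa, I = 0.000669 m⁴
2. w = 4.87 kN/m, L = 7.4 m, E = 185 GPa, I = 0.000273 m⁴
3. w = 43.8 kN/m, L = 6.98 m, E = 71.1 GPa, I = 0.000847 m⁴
Model: a simply supported beam carrying a uniformly distributed load w over its whole span, so delta = (5·w·L^4) / (384·E·I) (SI units).
  Case 1: delta = (5 × 4350 × 7.39^4) / (384 × (1.37 × 10¹¹) × 0.000669) = 0.001843 m = 1.843 mm
  Case 2: delta = (5 × 4870 × 7.4^4) / (384 × (1.85 × 10¹¹) × 0.000273) = 0.003765 m = 3.765 mm
  Case 3: delta = (5 × 43800 × 6.98^4) / (384 × (7.11 × 10¹⁰) × 0.000847) = 0.02248 m = 22.48 mm
Ordering: 22.48 mm (case 3) > 3.765 mm (case 2) > 1.843 mm (case 1)
Final answer: 3, 2, 1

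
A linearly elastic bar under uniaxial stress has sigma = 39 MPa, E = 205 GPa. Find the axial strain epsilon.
Model: a linearly elastic bar under uniaxial stress, so epsilon = sigma / E.
Convert to SI units:
  sigma = 39 MPa = 3.9 × 10⁷ Pa
  E = 205 GPa = 2.05 × 10¹¹ Pa
Substitute:
  epsilon = (3.9 × 10⁷) / (2.05 × 10¹¹)
  epsilon = 0.0001902
Final answer: epsilon = 0.0001902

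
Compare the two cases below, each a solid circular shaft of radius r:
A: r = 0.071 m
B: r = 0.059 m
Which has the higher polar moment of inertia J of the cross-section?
Model: a solid circular shaft of radius r, so J = (π·r^4) / 2 (SI units).
  A: J = (π × 0.071^4) / 2 = 3.992 × 10⁻⁵ m⁴
  B: J = (π × 0.059^4) / 2 = 1.903 × 10⁻⁵ m⁴
3.992 × 10⁻⁵ m⁴ > 1.903 × 10⁻⁵ m⁴, so A is larger.
Final answer: A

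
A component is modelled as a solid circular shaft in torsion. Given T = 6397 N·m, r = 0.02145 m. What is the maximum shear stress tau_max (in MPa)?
Model: a solid circular shaft in torsion, so tau_max = (2·T) / (π·r^3).
Substitute:
  tau_max = (2 × 6397) / (π × 0.02145^3)
  tau_max = 4.126 × 10⁸ Pa
Convert: tau_max = 4.126 × 10⁸ Pa = 412.6 MPa
Final answer: tau_max = 412.6 MPa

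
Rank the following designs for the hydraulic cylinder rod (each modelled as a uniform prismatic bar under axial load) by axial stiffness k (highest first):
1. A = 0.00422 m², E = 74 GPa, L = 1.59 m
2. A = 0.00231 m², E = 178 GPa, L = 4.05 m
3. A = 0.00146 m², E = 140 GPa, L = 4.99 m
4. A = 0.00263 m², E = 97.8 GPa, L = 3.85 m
Model: a uniform prismatic bar under axial load, so k = (A·E) / L (SI units).
  Case 1: k = (0.00422 × (7.4 × 10¹⁰)) / 1.59 = 1.964 × 10⁸ N/m = 196.4 MN/m
  Case 2: k = (0.00231 × (1.78 × 10¹¹)) / 4.05 = 1.015 × 10⁸ N/m = 101.5 MN/m
  Case 3: k = (0.00146 × (1.4 × 10¹¹)) / 4.99 = 4.096 × 10⁷ N/m = 40.96 MN/m
  Case 4: k = (0.00263 × (9.78 × 10¹⁰)) / 3.85 = 6.681 × 10⁷ N/m = 66.81 MN/m
Ordering: 196.4 MN/m (case 1) > 101.5 MN/m (case 2) > 66.81 MN/m (case 4) > 40.96 MN/m (case 3)
Final answer: 1, 2, 4, 3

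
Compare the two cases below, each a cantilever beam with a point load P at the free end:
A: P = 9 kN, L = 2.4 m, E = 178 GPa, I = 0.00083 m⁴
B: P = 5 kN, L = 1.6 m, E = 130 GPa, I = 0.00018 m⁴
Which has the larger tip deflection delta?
Model: a cantilever beam with a point load P at the free end, so delta = (P·L^3) / (3·E·I) (SI units).
  A: delta = (9000 × 2.4^3) / (3 × (1.78 × 10¹¹) × 0.00083) = 0.0002807 m = 0.2807 mm
  B: delta = (5000 × 1.6^3) / (3 × (1.3 × 10¹¹) × 0.00018) = 0.0002917 m = 0.2917 mm
0.2917 mm > 0.2807 mm, so B is larger.
Final answer: B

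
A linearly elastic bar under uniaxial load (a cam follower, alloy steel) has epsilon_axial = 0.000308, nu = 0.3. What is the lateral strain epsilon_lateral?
Model: a linearly elastic bar under uniaxial load, so epsilon_lateral = -nu·epsilon_axial.
Substitute:
  epsilon_lateral = -(0.3 × 0.000308)
  epsilon_lateral = -9.24 × 10⁻⁵
Final answer: epsilon_lateral = -9.24 × 10⁻⁵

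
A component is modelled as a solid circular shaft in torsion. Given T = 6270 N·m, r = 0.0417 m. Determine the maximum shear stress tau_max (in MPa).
Model: a solid circular shaft in torsion, so tau_max = (2·T) / (π·r^3).
Substitute:
  tau_max = (2 × 6270) / (π × 0.0417^3)
  tau_max = 5.505 × 10⁷ Pa
Convert: tau_max = 5.505 × 10⁷ Pa = 55.05 MPa
Final answer: tau_max = 55.05 MPa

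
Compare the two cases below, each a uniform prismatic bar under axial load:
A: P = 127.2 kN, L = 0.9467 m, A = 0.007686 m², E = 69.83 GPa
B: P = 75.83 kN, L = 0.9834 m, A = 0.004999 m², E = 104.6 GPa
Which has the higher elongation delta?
Model: a uniform prismatic bar under axial load, so delta = (P·L) / (A·E) (SI units).
  A: delta = (127200 × 0.9467) / (0.007686 × (6.983 × 10¹⁰)) = 0.0002244 m = 0.2244 mm
  B: delta = (75830 × 0.9834) / (0.004999 × (1.046 × 10¹¹)) = 0.0001426 m = 0.1426 mm
0.2244 mm > 0.1426 mm, so A is larger.
Final answer: A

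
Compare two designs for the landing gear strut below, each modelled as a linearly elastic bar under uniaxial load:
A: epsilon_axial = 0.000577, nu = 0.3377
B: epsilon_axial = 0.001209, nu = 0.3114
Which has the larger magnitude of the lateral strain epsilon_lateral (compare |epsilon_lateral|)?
Model: a linearly elastic bar under uniaxial load, so epsilon_lateral = -nu·epsilon_axial (SI units).
  A: epsilon_lateral = -(0.3377 × 0.000577) = -0.0001949
  B: epsilon_lateral = -(0.3114 × 0.001209) = -0.0003765
|epsilon_lateral|: A = 0.0001949, B = 0.0003765, so B is larger in magnitude.
Final answer: B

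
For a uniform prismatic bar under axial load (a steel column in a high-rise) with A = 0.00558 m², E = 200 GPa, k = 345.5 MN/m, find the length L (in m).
Model: a uniform prismatic bar under axial load, so k = (A·E) / L.
Solve for L: L = (A·E) / k.
Convert to SI units:
  E = 200 GPa = 2 × 10¹¹ Pa
  k = 345.5 MN/m = 3.455 × 10⁸ N/m
Substitute:
  L = (0.00558 × (2 × 10¹¹)) / (3.455 × 10⁸)
  L = 3.23 m
Final answer: L = 3.23 m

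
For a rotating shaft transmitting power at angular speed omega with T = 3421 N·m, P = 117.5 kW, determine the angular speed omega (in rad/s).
Model: a rotating shaft transmitting power at angular speed omega, so P = T·omega.
Solve for omega: omega = P / T.
Convert to SI units:
  P = 117.5 kW = 117500 W
Substitute:
  omega = 117500 / 3421
  omega = 34.35 rad/s
Final answer: omega = 34.35 rad/s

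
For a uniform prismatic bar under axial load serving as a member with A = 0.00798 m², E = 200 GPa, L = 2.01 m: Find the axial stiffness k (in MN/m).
Model: a uniform prismatic bar under axial load, so k = (A·E) / L.
Convert to SI units:
  E = 200 GPa = 2 × 10¹¹ Pa
Substitute:
  k = (0.00798 × (2 × 10¹¹)) / 2.01
  k = 7.94 × 10⁸ N/m
Convert: k = 7.94 × 10⁸ N/m = 794 MN/m
Final answer: k = 794 MN/m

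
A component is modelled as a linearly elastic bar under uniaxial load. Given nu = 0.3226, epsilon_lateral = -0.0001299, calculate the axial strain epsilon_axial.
Model: a linearly elastic bar under uniaxial load, so epsilon_lateral = -nu·epsilon_axial.
Solve for epsilon_axial: epsilon_axial = -epsilon_lateral / nu.
Substitute:
  epsilon_axial = -(-0.0001299) / 0.3226
  epsilon_axial = 0.0004027
Final answer: epsilon_axial = 0.0004027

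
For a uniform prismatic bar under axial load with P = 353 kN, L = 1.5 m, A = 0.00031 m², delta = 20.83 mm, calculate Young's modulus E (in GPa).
Model: a uniform prismatic bar under axial load, so delta = (P·L) / (A·E).
Solve for E: E = (P·L) / (delta·A).
Convert to SI units:
  P = 353 kN = 353000 N
  delta = 20.83 mm = 0.02083 m
Substitute:
  E = (353000 × 1.5) / (0.02083 × 0.00031)
  E = 8.2 × 10¹⁰ Pa
Convert: E = 8.2 × 10¹⁰ Pa = 82 GPa
Final answer: E = 82 GPa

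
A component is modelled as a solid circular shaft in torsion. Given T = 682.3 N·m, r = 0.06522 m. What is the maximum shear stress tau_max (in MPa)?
Model: a solid circular shaft in torsion, so tau_max = (2·T) / (π·r^3).
Substitute:
  tau_max = (2 × 682.3) / (π × 0.06522^3)
  tau_max = 1.566 × 10⁶ Pa
Convert: tau_max = 1.566 × 10⁶ Pa = 1.566 MPa
Final answer: tau_max = 1.566 MPa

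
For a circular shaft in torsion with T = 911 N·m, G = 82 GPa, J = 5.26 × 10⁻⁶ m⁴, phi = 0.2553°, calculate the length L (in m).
Model: a circular shaft in torsion, so phi = (T·L) / (G·J).
Solve for L: L = (phi·G·J) / T.
Convert to SI units:
  G = 82 GPa = 8.2 × 10¹⁰ Pa
  phi = 0.2553° = 0.004456 rad
Substitute:
  L = (0.004456 × (8.2 × 10¹⁰) × (5.26 × 10⁻⁶)) / 911
  L = 2.11 m
Final answer: L = 2.11 m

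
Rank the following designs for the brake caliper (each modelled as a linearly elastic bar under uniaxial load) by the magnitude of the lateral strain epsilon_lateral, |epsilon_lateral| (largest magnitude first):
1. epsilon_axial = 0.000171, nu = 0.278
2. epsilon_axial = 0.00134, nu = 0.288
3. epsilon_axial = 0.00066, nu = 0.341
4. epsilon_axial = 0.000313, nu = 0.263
Model: a linearly elastic bar under uniaxial load, so epsilon_lateral = -nu·epsilon_axial (SI units).
  Case 1: epsilon_lateral = -(0.278 × 0.000171) = -4.754 × 10⁻⁵
  Case 2: epsilon_lateral = -(0.288 × 0.00134) = -0.0003859
  Case 3: epsilon_lateral = -(0.341 × 0.00066) = -0.0002251
  Case 4: epsilon_lateral = -(0.263 × 0.000313) = -8.232 × 10⁻⁵
Ordering by |epsilon_lateral|: 0.0003859 (case 2) > 0.0002251 (case 3) > 8.232 × 10⁻⁵ (case 4) > 4.754 × 10⁻⁵ (case 1)
Final answer: 2, 3, 4, 1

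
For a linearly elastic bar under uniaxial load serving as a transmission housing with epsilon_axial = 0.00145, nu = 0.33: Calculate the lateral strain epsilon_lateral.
Model: a linearly elastic bar under uniaxial load, so epsilon_lateral = -nu·epsilon_axial.
Substitute:
  epsilon_lateral = -(0.33 × 0.00145)
  epsilon_lateral = -0.0004785
Final answer: epsilon_lateral = -0.0004785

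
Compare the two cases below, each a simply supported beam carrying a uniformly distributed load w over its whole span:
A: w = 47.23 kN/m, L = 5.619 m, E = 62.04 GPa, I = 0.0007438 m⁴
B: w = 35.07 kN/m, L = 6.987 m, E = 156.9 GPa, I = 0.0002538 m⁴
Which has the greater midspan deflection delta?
Model: a simply supported beam carrying a uniformly distributed load w over its whole span, so delta = (5·w·L^4) / (384·E·I) (SI units).
  A: delta = (5 × 47230 × 5.619^4) / (384 × (6.204 × 10¹⁰) × 0.0007438) = 0.01329 m = 13.29 mm
  B: delta = (5 × 35070 × 6.987^4) / (384 × (1.569 × 10¹¹) × 0.0002538) = 0.02733 m = 27.33 mm
27.33 mm > 13.29 mm, so B is larger.
Final answer: B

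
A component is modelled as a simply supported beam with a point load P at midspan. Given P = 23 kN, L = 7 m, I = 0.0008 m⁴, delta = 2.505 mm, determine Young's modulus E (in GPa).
Model: a simply supported beam with a point load P at midspan, so delta = (P·L^3) / (48·E·I).
Solve for E: E = (P·L^3) / (48·delta·I).
Convert to SI units:
  P = 23 kN = 23000 N
  delta = 2.505 mm = 0.002505 m
Substitute:
  E = (23000 × 7^3) / (48 × 0.002505 × 0.0008)
  E = 8.201 × 10¹⁰ Pa
Convert: E = 8.201 × 10¹⁰ Pa = 82.01 GPa
Final answer: E = 82.01 GPa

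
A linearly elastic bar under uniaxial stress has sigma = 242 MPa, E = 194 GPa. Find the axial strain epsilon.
Model: a linearly elastic bar under uniaxial stress, so epsilon = sigma / E.
Convert to SI units:
  sigma = 242 MPa = 2.42 × 10⁸ Pa
  E = 194 GPa = 1.94 × 10¹¹ Pa
Substitute:
  epsilon = (2.42 × 10⁸) / (1.94 × 10¹¹)
  epsilon = 0.001247
Final answer: epsilon = 0.001247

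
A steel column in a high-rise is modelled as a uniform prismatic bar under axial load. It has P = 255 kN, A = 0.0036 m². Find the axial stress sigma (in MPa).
Model: a uniform prismatic bar under axial load, so sigma = P / A.
Convert to SI units:
  P = 255 kN = 255000 N
Substitute:
  sigma = 255000 / 0.0036
  sigma = 7.083 × 10⁷ Pa
Convert: sigma = 7.083 × 10⁷ Pa = 70.83 MPa
Final answer: sigma = 70.83 MPa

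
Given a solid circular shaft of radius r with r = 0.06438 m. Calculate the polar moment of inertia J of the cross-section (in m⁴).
Model: a solid circular shaft of radius r, so J = (π·r^4) / 2.
Substitute:
  J = (π × 0.06438^4) / 2
  J = 2.699 × 10⁻⁵ m⁴
Final answer: J = 2.699 × 10⁻⁵ m⁴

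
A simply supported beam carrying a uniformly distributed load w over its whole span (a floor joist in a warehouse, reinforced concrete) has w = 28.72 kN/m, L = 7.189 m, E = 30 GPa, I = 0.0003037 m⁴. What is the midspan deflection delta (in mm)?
Model: a simply supported beam carrying a uniformly distributed load w over its whole span, so delta = (5·w·L^4) / (384·E·I).
Convert to SI units:
  w = 28.72 kN/m = 28720 N/m
  E = 30 GPa = 3 × 10¹⁰ Pa
Substitute:
  delta = (5 × 28720 × 7.189^4) / (384 × (3 × 10¹⁰) × 0.0003037)
  delta = 0.1096 m
Convert: delta = 0.1096 m = 109.6 mm
Final answer: delta = 109.6 mm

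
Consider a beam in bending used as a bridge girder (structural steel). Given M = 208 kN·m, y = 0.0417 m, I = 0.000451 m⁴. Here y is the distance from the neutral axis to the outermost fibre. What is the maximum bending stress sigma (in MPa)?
Model: a beam in bending, so sigma = (M·y) / I.
Convert to SI units:
  M = 208 kN·m = 208000 N·m
Substitute:
  sigma = (208000 × 0.0417) / 0.000451
  sigma = 1.923 × 10⁷ Pa
Convert: sigma = 1.923 × 10⁷ Pa = 19.23 MPa
Final answer: sigma = 19.23 MPa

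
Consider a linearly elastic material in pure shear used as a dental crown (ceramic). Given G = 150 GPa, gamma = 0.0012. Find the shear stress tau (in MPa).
Model: a linearly elastic material in pure shear, so tau = G·gamma.
Convert to SI units:
  G = 150 GPa = 1.5 × 10¹¹ Pa
Substitute:
  tau = (1.5 × 10¹¹) × 0.0012
  tau = 1.8 × 10⁸ Pa
Convert: tau = 1.8 × 10⁸ Pa = 180 MPa
Final answer: tau = 180 MPa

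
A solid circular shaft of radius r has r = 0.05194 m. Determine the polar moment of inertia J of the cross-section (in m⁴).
Model: a solid circular shaft of radius r, so J = (π·r^4) / 2.
Substitute:
  J = (π × 0.05194^4) / 2
  J = 1.143 × 10⁻⁵ m⁴
Final answer: J = 1.143 × 10⁻⁵ m⁴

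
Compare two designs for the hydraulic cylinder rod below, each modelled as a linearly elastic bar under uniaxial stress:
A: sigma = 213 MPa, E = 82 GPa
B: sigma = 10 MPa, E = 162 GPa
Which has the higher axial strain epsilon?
Model: a linearly elastic bar under uniaxial stress, so epsilon = sigma / E (SI units).
  A: epsilon = (2.13 × 10⁸) / (8.2 × 10¹⁰) = 0.002598
  B: epsilon = (1 × 10⁷) / (1.62 × 10¹¹) = 6.173 × 10⁻⁵
0.002598 > 6.173 × 10⁻⁵, so A is larger.
Final answer: A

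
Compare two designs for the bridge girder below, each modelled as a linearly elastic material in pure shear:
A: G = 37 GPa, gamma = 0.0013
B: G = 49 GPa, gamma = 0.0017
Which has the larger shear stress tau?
Model: a linearly elastic material in pure shear, so tau = G·gamma (SI units).
  A: tau = (3.7 × 10¹⁰) × 0.0013 = 4.81 × 10⁷ Pa = 48.1 MPa
  B: tau = (4.9 × 10¹⁰) × 0.0017 = 8.33 × 10⁷ Pa = 83.3 MPa
83.3 MPa > 48.1 MPa, so B is larger.
Final answer: B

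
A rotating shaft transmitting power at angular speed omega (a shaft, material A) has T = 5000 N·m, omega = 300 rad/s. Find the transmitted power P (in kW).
Model: a rotating shaft transmitting power at angular speed omega, so P = T·omega.
Substitute:
  P = 5000 × 300
  P = 1.5 × 10⁶ W
Convert: P = 1.5 × 10⁶ W = 1500 kW
Final answer: P = 1500 kW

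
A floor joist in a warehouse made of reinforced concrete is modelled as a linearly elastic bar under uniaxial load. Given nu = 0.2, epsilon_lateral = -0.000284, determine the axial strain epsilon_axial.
Model: a linearly elastic bar under uniaxial load, so epsilon_lateral = -nu·epsilon_axial.
Solve for epsilon_axial: epsilon_axial = -epsilon_lateral / nu.
Substitute:
  epsilon_axial = -(-0.000284) / 0.2
  epsilon_axial = 0.00142
Final answer: epsilon_axial = 0.00142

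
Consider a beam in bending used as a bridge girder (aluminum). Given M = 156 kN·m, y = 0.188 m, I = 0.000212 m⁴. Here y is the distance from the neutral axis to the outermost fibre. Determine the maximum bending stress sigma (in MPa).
Model: a beam in bending, so sigma = (M·y) / I.
Convert to SI units:
  M = 156 kN·m = 156000 N·m
Substitute:
  sigma = (156000 × 0.188) / 0.000212
  sigma = 1.383 × 10⁸ Pa
Convert: sigma = 1.383 × 10⁸ Pa = 138.3 MPa
Final answer: sigma = 138.3 MPa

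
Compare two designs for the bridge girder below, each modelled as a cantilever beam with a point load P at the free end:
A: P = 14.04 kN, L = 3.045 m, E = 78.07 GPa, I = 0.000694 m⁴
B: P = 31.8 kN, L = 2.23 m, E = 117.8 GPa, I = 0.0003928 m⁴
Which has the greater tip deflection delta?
Model: a cantilever beam with a point load P at the free end, so delta = (P·L^3) / (3·E·I) (SI units).
  A: delta = (14040 × 3.045^3) / (3 × (7.807 × 10¹⁰) × 0.000694) = 0.002439 m = 2.439 mm
  B: delta = (31800 × 2.23^3) / (3 × (1.178 × 10¹¹) × 0.0003928) = 0.00254 m = 2.54 mm
2.54 mm > 2.439 mm, so B is larger.
Final answer: B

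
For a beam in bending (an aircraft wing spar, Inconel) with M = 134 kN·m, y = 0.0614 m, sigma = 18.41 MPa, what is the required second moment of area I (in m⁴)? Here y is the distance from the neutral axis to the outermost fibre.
Model: a beam in bending, so sigma = (M·y) / I.
Solve for I: I = (M·y) / sigma.
Convert to SI units:
  M = 134 kN·m = 134000 N·m
  sigma = 18.41 MPa = 1.841 × 10⁷ Pa
Substitute:
  I = (134000 × 0.0614) / (1.841 × 10⁷)
  I = 0.0004469 m⁴
Final answer: I = 0.0004469 m⁴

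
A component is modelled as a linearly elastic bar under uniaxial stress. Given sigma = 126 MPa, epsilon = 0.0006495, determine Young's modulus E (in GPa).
Model: a linearly elastic bar under uniaxial stress, so epsilon = sigma / E.
Solve for E: E = sigma / epsilon.
Convert to SI units:
  sigma = 126 MPa = 1.26 × 10⁸ Pa
Substitute:
  E = (1.26 × 10⁸) / 0.0006495
  E = 1.94 × 10¹¹ Pa
Convert: E = 1.94 × 10¹¹ Pa = 194 GPa
Final answer: E = 194 GPa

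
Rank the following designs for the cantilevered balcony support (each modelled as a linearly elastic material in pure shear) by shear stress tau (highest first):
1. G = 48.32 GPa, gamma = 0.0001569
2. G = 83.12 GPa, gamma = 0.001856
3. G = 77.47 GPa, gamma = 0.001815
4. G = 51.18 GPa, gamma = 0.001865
Model: a linearly elastic material in pure shear, so tau = G·gamma (SI units).
  Case 1: tau = (4.832 × 10¹⁰) × 0.0001569 = 7.581 × 10⁶ Pa = 7.581 MPa
  Case 2: tau = (8.312 × 10¹⁰) × 0.001856 = 1.543 × 10⁸ Pa = 154.3 MPa
  Case 3: tau = (7.747 × 10¹⁰) × 0.001815 = 1.406 × 10⁸ Pa = 140.6 MPa
  Case 4: tau = (5.118 × 10¹⁰) × 0.001865 = 9.545 × 10⁷ Pa = 95.45 MPa
Ordering: 154.3 MPa (case 2) > 140.6 MPa (case 3) > 95.45 MPa (case 4) > 7.581 MPa (case 1)
Final answer: 2, 3, 4, 1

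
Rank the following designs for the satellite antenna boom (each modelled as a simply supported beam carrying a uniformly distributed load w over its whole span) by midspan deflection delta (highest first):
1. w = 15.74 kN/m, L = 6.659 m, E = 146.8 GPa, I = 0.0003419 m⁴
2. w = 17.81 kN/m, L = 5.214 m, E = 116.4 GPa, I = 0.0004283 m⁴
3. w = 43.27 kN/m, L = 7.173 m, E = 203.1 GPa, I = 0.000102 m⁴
Model: a simply supported beam carrying a uniformly distributed load w over its whole span, so delta = (5·w·L^4) / (384·E·I) (SI units).
  Case 1: delta = (5 × 15740 × 6.659^4) / (384 × (1.468 × 10¹¹) × 0.0003419) = 0.008029 m = 8.029 mm
  Case 2: delta = (5 × 17810 × 5.214^4) / (384 × (1.164 × 10¹¹) × 0.0004283) = 0.003438 m = 3.438 mm
  Case 3: delta = (5 × 43270 × 7.173^4) / (384 × (2.031 × 10¹¹) × 0.000102) = 0.072 m = 72 mm
Ordering: 72 mm (case 3) > 8.029 mm (case 1) > 3.438 mm (case 2)
Final answer: 3, 1, 2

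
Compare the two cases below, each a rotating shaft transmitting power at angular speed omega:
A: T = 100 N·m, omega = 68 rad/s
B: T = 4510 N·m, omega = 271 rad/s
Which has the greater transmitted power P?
Model: a rotating shaft transmitting power at angular speed omega, so P = T·omega (SI units).
  A: P = 100 × 68 = 6800 W = 6.8 kW
  B: P = 4510 × 271 = 1.222 × 10⁶ W = 1222 kW
1222 kW > 6.8 kW, so B is larger.
Final answer: B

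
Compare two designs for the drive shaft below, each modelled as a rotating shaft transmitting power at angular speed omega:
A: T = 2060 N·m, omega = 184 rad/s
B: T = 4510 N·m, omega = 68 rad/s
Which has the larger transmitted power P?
Model: a rotating shaft transmitting power at angular speed omega, so P = T·omega (SI units).
  A: P = 2060 × 184 = 379000 W = 379 kW
  B: P = 4510 × 68 = 306700 W = 306.7 kW
379 kW > 306.7 kW, so A is larger.
Final answer: A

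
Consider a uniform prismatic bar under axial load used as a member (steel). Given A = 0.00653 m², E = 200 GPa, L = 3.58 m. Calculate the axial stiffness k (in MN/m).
Model: a uniform prismatic bar under axial load, so k = (A·E) / L.
Convert to SI units:
  E = 200 GPa = 2 × 10¹¹ Pa
Substitute:
  k = (0.00653 × (2 × 10¹¹)) / 3.58
  k = 3.648 × 10⁸ N/m
Convert: k = 3.648 × 10⁸ N/m = 364.8 MN/m
Final answer: k = 364.8 MN/m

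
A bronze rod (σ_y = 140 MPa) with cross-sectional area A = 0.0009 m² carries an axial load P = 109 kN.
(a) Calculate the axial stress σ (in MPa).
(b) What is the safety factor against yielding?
(a) Axial stress σ = P/A. Convert P = 109 kN = 109000 N.
  σ = 109000 / 0.0009 = 1.211 × 10⁸ Pa = 121.1 MPa
(b) Safety factor SF = σ_y/σ = 140 / 121.1 = 1.156
Final answer: (a) σ = 121.1 MPa, (b) SF = 1.156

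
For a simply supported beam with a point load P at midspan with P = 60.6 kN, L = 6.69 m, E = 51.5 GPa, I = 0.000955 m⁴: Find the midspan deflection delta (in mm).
Model: a simply supported beam with a point load P at midspan, so delta = (P·L^3) / (48·E·I).
Convert to SI units:
  P = 60.6 kN = 60600 N
  E = 51.5 GPa = 5.15 × 10¹⁰ Pa
Substitute:
  delta = (60600 × 6.69^3) / (48 × (5.15 × 10¹⁰) × 0.000955)
  delta = 0.007686 m
Convert: delta = 0.007686 m = 7.686 mm
Final answer: delta = 7.686 mm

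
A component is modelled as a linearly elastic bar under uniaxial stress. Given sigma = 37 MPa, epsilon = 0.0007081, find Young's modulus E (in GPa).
Model: a linearly elastic bar under uniaxial stress, so epsilon = sigma / E.
Solve for E: E = sigma / epsilon.
Convert to SI units:
  sigma = 37 MPa = 3.7 × 10⁷ Pa
Substitute:
  E = (3.7 × 10⁷) / 0.0007081
  E = 5.225 × 10¹⁰ Pa
Convert: E = 5.225 × 10¹⁰ Pa = 52.25 GPa
Final answer: E = 52.25 GPa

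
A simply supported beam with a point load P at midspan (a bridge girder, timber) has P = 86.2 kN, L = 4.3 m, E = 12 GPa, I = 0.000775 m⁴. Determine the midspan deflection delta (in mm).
Model: a simply supported beam with a point load P at midspan, so delta = (P·L^3) / (48·E·I).
Convert to SI units:
  P = 86.2 kN = 86200 N
  E = 12 GPa = 1.2 × 10¹⁰ Pa
Substitute:
  delta = (86200 × 4.3^3) / (48 × (1.2 × 10¹⁰) × 0.000775)
  delta = 0.01535 m
Convert: delta = 0.01535 m = 15.35 mm
Final answer: delta = 15.35 mm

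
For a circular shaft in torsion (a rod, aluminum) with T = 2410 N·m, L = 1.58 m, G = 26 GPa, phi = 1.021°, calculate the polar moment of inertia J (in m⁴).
Model: a circular shaft in torsion, so phi = (T·L) / (G·J).
Solve for J: J = (T·L) / (phi·G).
Convert to SI units:
  G = 26 GPa = 2.6 × 10¹⁰ Pa
  phi = 1.021° = 0.01782 rad
Substitute:
  J = (2410 × 1.58) / (0.01782 × (2.6 × 10¹⁰))
  J = 8.219 × 10⁻⁶ m⁴
Final answer: J = 8.219 × 10⁻⁶ m⁴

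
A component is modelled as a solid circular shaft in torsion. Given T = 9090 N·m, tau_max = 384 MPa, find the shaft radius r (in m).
Model: a solid circular shaft in torsion, so tau_max = (2·T) / (π·r^3).
Solve for r: r = ((2·T) / (π·tau_max))^(1/3).
Convert to SI units:
  tau_max = 384 MPa = 3.84 × 10⁸ Pa
Substitute:
  r = ((2 × 9090) / (π × (3.84 × 10⁸)))^(1/3)
  r = 0.0247 m
Final answer: r = 0.0247 m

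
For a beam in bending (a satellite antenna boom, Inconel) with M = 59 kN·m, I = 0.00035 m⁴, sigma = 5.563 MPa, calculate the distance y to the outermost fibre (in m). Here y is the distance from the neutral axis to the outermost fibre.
Model: a beam in bending, so sigma = (M·y) / I.
Solve for y: y = (sigma·I) / M.
Convert to SI units:
  M = 59 kN·m = 59000 N·m
  sigma = 5.563 MPa = 5.563 × 10⁶ Pa
Substitute:
  y = ((5.563 × 10⁶) × 0.00035) / 59000
  y = 0.033 m
Final answer: y = 0.033 m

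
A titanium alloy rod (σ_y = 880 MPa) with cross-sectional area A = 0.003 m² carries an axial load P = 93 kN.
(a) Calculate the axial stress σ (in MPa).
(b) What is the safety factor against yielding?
(a) Axial stress σ = P/A. Convert P = 93 kN = 93000 N.
  σ = 93000 / 0.003 = 3.1 × 10⁷ Pa = 31 MPa
(b) Safety factor SF = σ_y/σ = 880 / 31 = 28.39
Final answer: (a) σ = 31 MPa, (b) SF = 28.39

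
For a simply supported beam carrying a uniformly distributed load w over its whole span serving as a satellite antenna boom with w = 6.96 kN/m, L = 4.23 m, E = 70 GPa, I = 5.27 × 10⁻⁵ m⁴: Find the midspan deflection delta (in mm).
Model: a simply supported beam carrying a uniformly distributed load w over its whole span, so delta = (5·w·L^4) / (384·E·I).
Convert to SI units:
  w = 6.96 kN/m = 6960 N/m
  E = 70 GPa = 7 × 10¹⁰ Pa
Substitute:
  delta = (5 × 6960 × 4.23^4) / (384 × (7 × 10¹⁰) × (5.27 × 10⁻⁵))
  delta = 0.007865 m
Convert: delta = 0.007865 m = 7.865 mm
Final answer: delta = 7.865 mm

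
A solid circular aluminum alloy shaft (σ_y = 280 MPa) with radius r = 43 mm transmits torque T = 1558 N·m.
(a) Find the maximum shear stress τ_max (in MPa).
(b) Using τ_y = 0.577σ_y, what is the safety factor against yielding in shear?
(a) For a solid circular shaft, τ_max = T·r/J with J = π·r^4/2, i.e. τ_max = 2·T / (π·r^3). Convert r = 43 mm = 0.043 m.
  τ_max = (2 × 1558) / (π × 0.043^3) = 1.248 × 10⁷ Pa = 12.48 MPa
(b) τ_y = 0.577 × 280 = 161.56 MPa
  SF = τ_y/τ_max = 161.56 / 12.48 = 12.95
Final answer: (a) τ_max = 12.48 MPa, (b) SF = 12.95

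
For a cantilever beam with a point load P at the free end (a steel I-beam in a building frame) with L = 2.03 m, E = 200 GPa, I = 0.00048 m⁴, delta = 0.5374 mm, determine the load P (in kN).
Model: a cantilever beam with a point load P at the free end, so delta = (P·L^3) / (3·E·I).
Solve for P: P = (3·delta·E·I) / L^3.
Convert to SI units:
  E = 200 GPa = 2 × 10¹¹ Pa
  delta = 0.5374 mm = 0.0005374 m
Substitute:
  P = (3 × 0.0005374 × (2 × 10¹¹) × 0.00048) / 2.03^3
  P = 18500 N
Convert: P = 18500 N = 18.5 kN
Final answer: P = 18.5 kN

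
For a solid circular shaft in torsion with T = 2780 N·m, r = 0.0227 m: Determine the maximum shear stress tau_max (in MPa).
Model: a solid circular shaft in torsion, so tau_max = (2·T) / (π·r^3).
Substitute:
  tau_max = (2 × 2780) / (π × 0.0227^3)
  tau_max = 1.513 × 10⁸ Pa
Convert: tau_max = 1.513 × 10⁸ Pa = 151.3 MPa
Final answer: tau_max = 151.3 MPa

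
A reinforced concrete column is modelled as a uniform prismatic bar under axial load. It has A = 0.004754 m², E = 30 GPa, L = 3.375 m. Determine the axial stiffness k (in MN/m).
Model: a uniform prismatic bar under axial load, so k = (A·E) / L.
Convert to SI units:
  E = 30 GPa = 3 × 10¹⁰ Pa
Substitute:
  k = (0.004754 × (3 × 10¹⁰)) / 3.375
  k = 4.226 × 10⁷ N/m
Convert: k = 4.226 × 10⁷ N/m = 42.26 MN/m
Final answer: k = 42.26 MN/m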